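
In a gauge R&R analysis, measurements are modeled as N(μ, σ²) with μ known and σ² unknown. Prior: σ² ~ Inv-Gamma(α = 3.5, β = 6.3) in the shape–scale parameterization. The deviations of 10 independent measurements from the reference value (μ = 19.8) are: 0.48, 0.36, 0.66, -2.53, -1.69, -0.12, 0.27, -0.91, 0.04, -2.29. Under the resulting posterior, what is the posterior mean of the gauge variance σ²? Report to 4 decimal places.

1.9209

With known mean μ and an Inverse-Gamma(α, β) prior on σ², the Normal likelihood is conjugate: posterior is Inv-Gamma(α + n/2, β + Σ(xᵢ−μ)²/2).
Σ(xᵢ−μ)² = (0.48)² + (0.36)² + (0.66)² + (-2.53)² + (-1.69)² + (-0.12)² + (0.27)² + (-0.91)² + (0.04)² + (-2.29)² = 16.2137.
Posterior: Inv-Gamma(3.5 + 10/2, 6.3 + 16.2137/2) = Inv-Gamma(8.50, 14.40685).
E[σ²|data] = β/(α−1) = 14.40685/7.50 = 1.9209.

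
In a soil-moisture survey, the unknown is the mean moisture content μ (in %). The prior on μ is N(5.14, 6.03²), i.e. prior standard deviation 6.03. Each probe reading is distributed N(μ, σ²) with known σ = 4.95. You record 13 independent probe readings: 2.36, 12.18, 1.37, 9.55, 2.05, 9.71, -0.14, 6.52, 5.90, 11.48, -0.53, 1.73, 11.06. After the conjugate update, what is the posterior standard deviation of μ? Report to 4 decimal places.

For Normal data with known variance σ², a Normal(μ₀, σ₀²) prior on μ is conjugate. Posterior precision = 1/σ₀² + n/σ²; posterior mean is the precision-weighted average of μ₀ and x̄.
σ₀² = 6.03² = 36.3609, σ² = 4.95² = 24.5025; σ² + n·σ₀² = 24.5025 + 13·36.3609 = 497.1942.
Posterior precision = 1/σ₀² + n/σ² = 1/36.3609 + 13/24.5025 = (σ² + n·σ₀²)/(σ₀²σ²) = 497.1942/(36.3609·24.5025); posterior variance σₙ² = σ₀²σ²/(σ² + n·σ₀²) = 36.3609·24.5025/497.1942 = 1.791921.
Posterior SD = √σₙ² = √(36.3609·24.5025/497.1942) = 1.3386.

1.3386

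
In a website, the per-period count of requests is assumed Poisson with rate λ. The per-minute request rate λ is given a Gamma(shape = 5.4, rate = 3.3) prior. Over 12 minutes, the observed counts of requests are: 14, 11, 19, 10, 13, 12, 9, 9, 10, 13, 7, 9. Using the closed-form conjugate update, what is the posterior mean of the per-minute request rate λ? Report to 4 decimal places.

9.2418

With a Gamma(shape α, rate β) prior, the Poisson likelihood is conjugate: the posterior is Gamma(α + ΣXᵢ, β + n).
Sum of counts S = 136 over n = 12 minutes.
Posterior: Gamma(α+S, β+n) = Gamma(5.4+136, 3.3+12) = Gamma(141.4, 15.3).
Posterior mean = α/β = 141.4/15.3 = 9.2418.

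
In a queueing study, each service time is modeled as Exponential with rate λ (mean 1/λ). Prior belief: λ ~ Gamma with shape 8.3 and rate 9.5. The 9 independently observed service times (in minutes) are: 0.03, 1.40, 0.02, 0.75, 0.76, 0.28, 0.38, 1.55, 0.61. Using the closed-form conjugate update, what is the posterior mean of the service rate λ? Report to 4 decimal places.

1.1322

With a Gamma(shape α, rate β) prior on the exponential rate λ, the posterior after n observations with total T = Σxᵢ is Gamma(α+n, β+T).
Sum of observations T = 5.78 minutes; n = 9.
Posterior: Gamma(8.3+9, 9.5+5.78) = Gamma(17.3, 15.28).
Posterior mean of λ = α/β = 17.3/15.28 = 1.1322.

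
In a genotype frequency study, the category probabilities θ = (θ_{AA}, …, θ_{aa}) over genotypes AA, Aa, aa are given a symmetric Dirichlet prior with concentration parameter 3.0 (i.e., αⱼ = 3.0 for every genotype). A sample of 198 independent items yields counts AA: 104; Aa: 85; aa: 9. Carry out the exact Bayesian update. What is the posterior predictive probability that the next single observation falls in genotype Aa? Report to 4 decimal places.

The Dirichlet prior is conjugate to the Multinomial likelihood: each posterior αⱼ = prior αⱼ + observed count nⱼ.
Posterior concentration: (107.0, 88.0, 12.0), total = 207.0.
P(next = Aa | data) = α_{Aa}/Σα = 0.4251.

0.4251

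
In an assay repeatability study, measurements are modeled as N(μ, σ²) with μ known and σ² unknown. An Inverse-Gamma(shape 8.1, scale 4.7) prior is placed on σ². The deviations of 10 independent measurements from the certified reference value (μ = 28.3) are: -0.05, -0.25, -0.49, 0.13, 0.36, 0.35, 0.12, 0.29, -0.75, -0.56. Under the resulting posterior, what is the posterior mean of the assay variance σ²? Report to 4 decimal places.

0.4524

With known mean μ and an Inverse-Gamma(α, β) prior on σ², the Normal likelihood is conjugate: posterior is Inv-Gamma(α + n/2, β + Σ(xᵢ−μ)²/2).
Σ(xᵢ−μ)² = (-0.05)² + (-0.25)² + (-0.49)² + (0.13)² + (0.36)² + (0.35)² + (0.12)² + (0.29)² + (-0.75)² + (-0.56)² = 1.5487.
Posterior: Inv-Gamma(8.1 + 10/2, 4.7 + 1.5487/2) = Inv-Gamma(13.10, 5.47435).
E[σ²|data] = β/(α−1) = 5.47435/12.10 = 0.4524.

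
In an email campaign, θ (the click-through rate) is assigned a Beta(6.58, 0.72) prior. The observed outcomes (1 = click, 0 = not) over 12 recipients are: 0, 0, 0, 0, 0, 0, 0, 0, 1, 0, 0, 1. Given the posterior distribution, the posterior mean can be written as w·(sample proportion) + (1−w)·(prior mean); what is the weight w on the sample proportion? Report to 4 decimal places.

0.6218

The Beta prior is conjugate to a Binomial/Bernoulli likelihood; the update adds successes to α and failures to β.
Posterior mean = (α₀+k)/(α₀+β₀+n) = [n/(α₀+β₀+n)]·(k/n) + [(α₀+β₀)/(α₀+β₀+n)]·α₀/(α₀+β₀), so only n and the prior enter the weight.
The weight on the data is w = n/(α₀+β₀+n) = 12/(6.58+0.72+12) = 12/19.30 = 0.6218.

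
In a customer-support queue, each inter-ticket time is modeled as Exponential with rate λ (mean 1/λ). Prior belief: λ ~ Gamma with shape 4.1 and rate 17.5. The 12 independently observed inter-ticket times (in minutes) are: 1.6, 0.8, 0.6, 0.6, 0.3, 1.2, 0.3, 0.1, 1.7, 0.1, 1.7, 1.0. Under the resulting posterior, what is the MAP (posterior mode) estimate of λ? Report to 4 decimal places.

With a Gamma(shape α, rate β) prior on the exponential rate λ, the posterior after n observations with total T = Σxᵢ is Gamma(α+n, β+T).
Sum of observations T = 10.0 minutes; n = 12.
Posterior: Gamma(4.1+12, 17.5+10.0) = Gamma(16.1, 27.5).
Mode = (α−1)/β = 0.5491.

0.5491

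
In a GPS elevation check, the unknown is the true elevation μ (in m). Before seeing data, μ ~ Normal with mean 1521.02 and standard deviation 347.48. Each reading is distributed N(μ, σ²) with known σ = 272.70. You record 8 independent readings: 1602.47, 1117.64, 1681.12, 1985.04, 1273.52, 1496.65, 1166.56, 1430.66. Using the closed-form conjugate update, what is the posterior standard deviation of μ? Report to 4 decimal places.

For Normal data with known variance σ², a Normal(μ₀, σ₀²) prior on μ is conjugate. Posterior precision = 1/σ₀² + n/σ²; posterior mean is the precision-weighted average of μ₀ and x̄.
σ₀² = 347.48² = 120742.3504, σ² = 272.70² = 74365.29; σ² + n·σ₀² = 74365.29 + 8·120742.3504 = 1040304.0932.
Posterior precision = 1/σ₀² + n/σ² = 1/120742.3504 + 8/74365.29 = (σ² + n·σ₀²)/(σ₀²σ²) = 1040304.0932/(120742.3504·74365.29); posterior variance σₙ² = σ₀²σ²/(σ² + n·σ₀²) = 120742.3504·74365.29/1040304.0932 = 8631.168484.
Posterior SD = √σₙ² = √(120742.3504·74365.29/1040304.0932) = 92.9041.

92.9041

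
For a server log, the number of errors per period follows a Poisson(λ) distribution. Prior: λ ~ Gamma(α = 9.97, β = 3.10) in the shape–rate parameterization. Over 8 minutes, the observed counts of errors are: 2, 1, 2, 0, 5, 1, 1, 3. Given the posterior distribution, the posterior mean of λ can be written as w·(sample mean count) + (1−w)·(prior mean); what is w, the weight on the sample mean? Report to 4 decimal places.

With a Gamma(shape α, rate β) prior, the Poisson likelihood is conjugate: the posterior is Gamma(α + ΣXᵢ, β + n).
Posterior mean = (α₀+S)/(β₀+n) = [n/(β₀+n)]·(S/n) + [β₀/(β₀+n)]·(α₀/β₀), so only n and β₀ enter the weight.
Weight on data w = n/(β₀+n) = 8/(3.10+8) = 8/11.10 = 0.7207.

0.7207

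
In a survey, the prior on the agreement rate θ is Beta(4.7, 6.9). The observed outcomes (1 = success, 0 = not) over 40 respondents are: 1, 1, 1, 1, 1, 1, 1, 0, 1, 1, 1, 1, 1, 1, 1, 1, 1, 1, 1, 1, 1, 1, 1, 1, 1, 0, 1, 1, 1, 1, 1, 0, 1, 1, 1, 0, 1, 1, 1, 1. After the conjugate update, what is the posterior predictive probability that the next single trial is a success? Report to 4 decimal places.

The Beta prior is conjugate to a Binomial/Bernoulli likelihood; the update adds successes to α and failures to β.
Posterior: Beta(α+k, β+n−k) = Beta(4.7+36, 6.9+4) = Beta(40.7, 10.9).
For a single future Bernoulli trial, P(success | data) = α/(α+β) = 0.7888.

0.7888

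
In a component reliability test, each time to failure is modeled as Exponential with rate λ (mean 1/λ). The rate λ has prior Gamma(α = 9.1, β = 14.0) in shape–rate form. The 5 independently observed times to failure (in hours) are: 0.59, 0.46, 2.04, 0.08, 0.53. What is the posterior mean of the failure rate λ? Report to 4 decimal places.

0.7966

With a Gamma(shape α, rate β) prior on the exponential rate λ, the posterior after n observations with total T = Σxᵢ is Gamma(α+n, β+T).
Sum of observations T = 3.70 hours; n = 5.
Posterior: Gamma(9.1+5, 14.0+3.70) = Gamma(14.1, 17.70).
Posterior mean of λ = α/β = 14.1/17.70 = 0.7966.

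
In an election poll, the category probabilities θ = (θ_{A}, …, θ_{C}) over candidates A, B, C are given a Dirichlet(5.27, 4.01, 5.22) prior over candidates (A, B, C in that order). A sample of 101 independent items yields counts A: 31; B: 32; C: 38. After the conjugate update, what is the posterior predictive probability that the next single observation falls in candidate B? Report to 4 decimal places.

The Dirichlet prior is conjugate to the Multinomial likelihood: each posterior αⱼ = prior αⱼ + observed count nⱼ.
Posterior concentration: (36.27, 36.01, 43.22), total = 115.50.
P(next = B | data) = α_{B}/Σα = 0.3118.

0.3118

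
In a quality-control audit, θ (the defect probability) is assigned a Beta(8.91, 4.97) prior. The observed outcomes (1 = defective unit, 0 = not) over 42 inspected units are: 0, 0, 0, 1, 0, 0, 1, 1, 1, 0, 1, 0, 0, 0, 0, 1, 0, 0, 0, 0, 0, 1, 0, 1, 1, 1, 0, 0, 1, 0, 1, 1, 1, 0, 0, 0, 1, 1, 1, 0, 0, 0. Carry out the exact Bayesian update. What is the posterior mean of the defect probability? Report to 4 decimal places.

The Beta prior is conjugate to a Binomial/Bernoulli likelihood; the update adds successes to α and failures to β.
Posterior: Beta(α+k, β+n−k) = Beta(8.91+17, 4.97+25) = Beta(25.91, 29.97).
Posterior mean = α/(α+β) = 25.91/55.88 = 0.4637.

0.4637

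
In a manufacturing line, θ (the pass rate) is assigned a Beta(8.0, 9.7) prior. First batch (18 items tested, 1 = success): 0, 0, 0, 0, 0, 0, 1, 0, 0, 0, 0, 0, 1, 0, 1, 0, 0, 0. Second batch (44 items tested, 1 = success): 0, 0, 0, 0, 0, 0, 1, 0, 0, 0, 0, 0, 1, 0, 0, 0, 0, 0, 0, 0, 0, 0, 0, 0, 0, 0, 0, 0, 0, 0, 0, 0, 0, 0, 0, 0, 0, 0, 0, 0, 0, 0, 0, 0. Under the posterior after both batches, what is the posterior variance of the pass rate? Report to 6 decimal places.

The Beta prior is conjugate to a Binomial/Bernoulli likelihood; the update adds successes to α and failures to β.
After batch 1: Beta(8.0+3, 9.7+15) = Beta(11.0, 24.7).
After batch 2: Beta(11.0+2, 24.7+42) = Beta(13.0, 66.7).
Var = αβ/((α+β)²(α+β+1)) = 13.0·66.7/(79.7²·80.7) = 0.001692.

0.001692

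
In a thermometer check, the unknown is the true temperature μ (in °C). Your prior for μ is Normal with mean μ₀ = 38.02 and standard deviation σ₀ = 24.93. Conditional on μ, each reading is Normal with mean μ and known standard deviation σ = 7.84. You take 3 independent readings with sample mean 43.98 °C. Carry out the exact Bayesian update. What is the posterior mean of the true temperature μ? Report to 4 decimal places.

43.7898

For Normal data with known variance σ², a Normal(μ₀, σ₀²) prior on μ is conjugate. Posterior precision = 1/σ₀² + n/σ²; posterior mean is the precision-weighted average of μ₀ and x̄.
n·x̄ = 3·43.98 = 131.94.
σ₀² = 24.93² = 621.5049, σ² = 7.84² = 61.4656; σ² + n·σ₀² = 61.4656 + 3·621.5049 = 1925.9803.
Posterior mean = (μ₀/σ₀² + n·x̄/σ²)/(1/σ₀² + n/σ²) = (σ²·μ₀ + σ₀²·n·x̄)/(σ² + n·σ₀²) = (61.4656·38.02 + 621.5049·131.94)/1925.9803 = 84338.278618/1925.9803 = 43.7898.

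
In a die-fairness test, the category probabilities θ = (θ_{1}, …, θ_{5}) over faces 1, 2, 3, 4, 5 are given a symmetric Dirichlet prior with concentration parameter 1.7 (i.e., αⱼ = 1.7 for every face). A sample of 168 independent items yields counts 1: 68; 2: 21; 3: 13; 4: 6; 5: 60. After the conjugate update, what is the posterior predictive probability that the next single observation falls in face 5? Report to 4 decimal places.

0.3496

The Dirichlet prior is conjugate to the Multinomial likelihood: each posterior αⱼ = prior αⱼ + observed count nⱼ.
Posterior concentration: (69.7, 22.7, 14.7, 7.7, 61.7), total = 176.5.
P(next = 5 | data) = α_{5}/Σα = 0.3496.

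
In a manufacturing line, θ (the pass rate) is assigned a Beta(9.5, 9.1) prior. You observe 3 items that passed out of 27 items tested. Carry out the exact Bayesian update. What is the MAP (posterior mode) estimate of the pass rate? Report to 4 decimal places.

The Beta prior is conjugate to a Binomial/Bernoulli likelihood; the update adds successes to α and failures to β.
Posterior: Beta(α+k, β+n−k) = Beta(9.5+3, 9.1+24) = Beta(12.5, 33.1).
Mode of Beta(a,b) for a,b>1 is (a−1)/(a+b−2) = 11.5/43.6 = 0.2638.

0.2638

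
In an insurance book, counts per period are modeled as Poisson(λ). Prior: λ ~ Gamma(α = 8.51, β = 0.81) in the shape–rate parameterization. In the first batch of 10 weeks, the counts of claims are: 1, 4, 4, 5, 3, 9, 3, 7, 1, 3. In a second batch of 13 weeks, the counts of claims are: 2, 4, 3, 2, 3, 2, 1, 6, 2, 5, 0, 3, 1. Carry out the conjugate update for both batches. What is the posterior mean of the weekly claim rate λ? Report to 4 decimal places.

3.4654

With a Gamma(shape α, rate β) prior, the Poisson likelihood is conjugate: the posterior is Gamma(α + ΣXᵢ, β + n).
Batch 1: sum of counts S = 40 over n = 10 weeks.
After batch 1: Gamma(α+S, β+n) = Gamma(8.51+40, 0.81+10) = Gamma(48.51, 10.81).
Batch 2: sum of counts S = 34 over n = 13 weeks.
After batch 2: Gamma(α+S, β+n) = Gamma(48.51+34, 10.81+13) = Gamma(82.51, 23.81).
Posterior mean = α/β = 82.51/23.81 = 3.4654.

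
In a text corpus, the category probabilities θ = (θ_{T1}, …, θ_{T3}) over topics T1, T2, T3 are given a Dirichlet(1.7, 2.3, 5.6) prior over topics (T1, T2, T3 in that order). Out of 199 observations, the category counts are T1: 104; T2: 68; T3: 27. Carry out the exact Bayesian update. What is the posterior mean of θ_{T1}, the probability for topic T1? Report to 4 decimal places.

0.5067

The Dirichlet prior is conjugate to the Multinomial likelihood: each posterior αⱼ = prior αⱼ + observed count nⱼ.
Posterior concentration: (105.7, 70.3, 32.6), total = 208.6.
E[θ_{T1}|data] = α_{T1}/Σα = 105.7/208.6 = 0.5067.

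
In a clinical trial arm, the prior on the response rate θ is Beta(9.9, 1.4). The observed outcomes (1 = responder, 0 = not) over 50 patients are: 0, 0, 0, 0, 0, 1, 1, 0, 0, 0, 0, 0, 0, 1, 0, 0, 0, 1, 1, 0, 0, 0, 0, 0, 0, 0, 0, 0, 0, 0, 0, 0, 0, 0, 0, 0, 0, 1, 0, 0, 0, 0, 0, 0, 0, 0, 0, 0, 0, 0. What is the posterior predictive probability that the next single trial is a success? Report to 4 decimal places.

0.2594

The Beta prior is conjugate to a Binomial/Bernoulli likelihood; the update adds successes to α and failures to β.
Posterior: Beta(α+k, β+n−k) = Beta(9.9+6, 1.4+44) = Beta(15.9, 45.4).
For a single future Bernoulli trial, P(success | data) = α/(α+β) = 0.2594.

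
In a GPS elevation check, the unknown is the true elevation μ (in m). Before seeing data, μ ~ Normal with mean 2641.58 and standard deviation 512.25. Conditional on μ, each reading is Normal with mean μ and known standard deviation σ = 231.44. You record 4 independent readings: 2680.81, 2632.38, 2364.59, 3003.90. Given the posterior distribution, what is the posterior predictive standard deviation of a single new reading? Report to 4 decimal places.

For Normal data with known variance σ², a Normal(μ₀, σ₀²) prior on μ is conjugate. Posterior precision = 1/σ₀² + n/σ²; posterior mean is the precision-weighted average of μ₀ and x̄.
σ₀² = 512.25² = 262400.0625, σ² = 231.44² = 53564.4736; σ² + n·σ₀² = 53564.4736 + 4·262400.0625 = 1103164.7236.
Posterior precision = 1/σ₀² + n/σ² = 1/262400.0625 + 4/53564.4736 = (σ² + n·σ₀²)/(σ₀²σ²) = 1103164.7236/(262400.0625·53564.4736); posterior variance σₙ² = σ₀²σ²/(σ² + n·σ₀²) = 262400.0625·53564.4736/1103164.7236 = 12740.908878.
Predictive variance for one new observation = σₙ² + σ² = 262400.0625·53564.4736/1103164.7236 + 53564.4736 = σ²·(σ₀² + 1103164.7236)/1103164.7236 = 53564.4736·1365564.7861/1103164.7236 = 66305.382478; SD = √(53564.4736·1365564.7861/1103164.7236) = 257.4983.

257.4983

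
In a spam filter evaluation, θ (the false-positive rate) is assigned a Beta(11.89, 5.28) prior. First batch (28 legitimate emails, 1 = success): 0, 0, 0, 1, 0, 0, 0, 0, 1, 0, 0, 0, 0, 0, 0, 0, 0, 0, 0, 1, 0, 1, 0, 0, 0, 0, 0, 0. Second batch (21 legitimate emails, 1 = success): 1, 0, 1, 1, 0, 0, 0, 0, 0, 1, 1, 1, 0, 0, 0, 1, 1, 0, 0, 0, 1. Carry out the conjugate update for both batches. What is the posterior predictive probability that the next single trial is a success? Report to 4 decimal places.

The Beta prior is conjugate to a Binomial/Bernoulli likelihood; the update adds successes to α and failures to β.
After batch 1: Beta(11.89+4, 5.28+24) = Beta(15.89, 29.28).
After batch 2: Beta(15.89+9, 29.28+12) = Beta(24.89, 41.28).
For a single future Bernoulli trial, P(success | data) = α/(α+β) = 0.3762.

0.3762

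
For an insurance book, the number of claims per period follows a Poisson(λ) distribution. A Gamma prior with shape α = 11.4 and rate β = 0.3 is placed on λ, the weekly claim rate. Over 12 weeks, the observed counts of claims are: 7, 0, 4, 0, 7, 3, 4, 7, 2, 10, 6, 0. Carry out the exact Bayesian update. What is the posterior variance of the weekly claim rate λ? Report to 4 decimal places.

With a Gamma(shape α, rate β) prior, the Poisson likelihood is conjugate: the posterior is Gamma(α + ΣXᵢ, β + n).
Sum of counts S = 50 over n = 12 weeks.
Posterior: Gamma(α+S, β+n) = Gamma(11.4+50, 0.3+12) = Gamma(61.4, 12.3).
Var = α/β² = 61.4/12.3² = 0.4058.

0.4058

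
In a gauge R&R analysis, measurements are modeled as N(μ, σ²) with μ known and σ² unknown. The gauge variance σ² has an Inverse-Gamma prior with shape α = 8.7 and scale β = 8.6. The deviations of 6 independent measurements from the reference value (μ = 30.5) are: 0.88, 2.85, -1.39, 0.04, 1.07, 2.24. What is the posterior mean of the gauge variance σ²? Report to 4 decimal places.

With known mean μ and an Inverse-Gamma(α, β) prior on σ², the Normal likelihood is conjugate: posterior is Inv-Gamma(α + n/2, β + Σ(xᵢ−μ)²/2).
Σ(xᵢ−μ)² = (0.88)² + (2.85)² + (-1.39)² + (0.04)² + (1.07)² + (2.24)² = 16.9931.
Posterior: Inv-Gamma(8.7 + 6/2, 8.6 + 16.9931/2) = Inv-Gamma(11.70, 17.09655).
E[σ²|data] = β/(α−1) = 17.09655/10.70 = 1.5978.

1.5978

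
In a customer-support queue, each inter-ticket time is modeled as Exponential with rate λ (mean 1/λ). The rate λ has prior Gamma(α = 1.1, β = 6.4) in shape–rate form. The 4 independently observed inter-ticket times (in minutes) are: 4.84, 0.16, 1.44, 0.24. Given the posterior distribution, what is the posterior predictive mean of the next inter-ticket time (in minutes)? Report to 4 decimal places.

3.1902

With a Gamma(shape α, rate β) prior on the exponential rate λ, the posterior after n observations with total T = Σxᵢ is Gamma(α+n, β+T).
Sum of observations T = 6.68 minutes; n = 4.
Posterior: Gamma(1.1+4, 6.4+6.68) = Gamma(5.1, 13.08).
The predictive distribution for the next observation is Lomax; its mean is β/(α−1) = 13.08/4.1 = 3.1902.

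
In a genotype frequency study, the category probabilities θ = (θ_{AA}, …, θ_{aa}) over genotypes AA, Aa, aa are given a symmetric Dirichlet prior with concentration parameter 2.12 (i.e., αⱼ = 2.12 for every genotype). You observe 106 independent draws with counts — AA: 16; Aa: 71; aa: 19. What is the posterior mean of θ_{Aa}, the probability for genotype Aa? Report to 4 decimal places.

The Dirichlet prior is conjugate to the Multinomial likelihood: each posterior αⱼ = prior αⱼ + observed count nⱼ.
Posterior concentration: (18.12, 73.12, 21.12), total = 112.36.
E[θ_{Aa}|data] = α_{Aa}/Σα = 73.12/112.36 = 0.6508.

0.6508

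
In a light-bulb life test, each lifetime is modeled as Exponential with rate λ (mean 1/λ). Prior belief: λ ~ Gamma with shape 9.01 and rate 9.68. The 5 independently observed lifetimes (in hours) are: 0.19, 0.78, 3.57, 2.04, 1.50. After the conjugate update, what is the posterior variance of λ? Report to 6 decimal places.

0.044417

With a Gamma(shape α, rate β) prior on the exponential rate λ, the posterior after n observations with total T = Σxᵢ is Gamma(α+n, β+T).
Sum of observations T = 8.08 hours; n = 5.
Posterior: Gamma(9.01+5, 9.68+8.08) = Gamma(14.01, 17.76).
Var = α/β² = 0.044417.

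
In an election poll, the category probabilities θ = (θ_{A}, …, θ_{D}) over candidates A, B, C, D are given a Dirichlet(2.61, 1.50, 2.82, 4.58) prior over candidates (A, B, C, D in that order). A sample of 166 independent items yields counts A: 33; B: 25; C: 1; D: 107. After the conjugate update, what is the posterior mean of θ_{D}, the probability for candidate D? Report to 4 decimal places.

0.6286

The Dirichlet prior is conjugate to the Multinomial likelihood: each posterior αⱼ = prior αⱼ + observed count nⱼ.
Posterior concentration: (35.61, 26.50, 3.82, 111.58), total = 177.51.
E[θ_{D}|data] = α_{D}/Σα = 111.58/177.51 = 0.6286.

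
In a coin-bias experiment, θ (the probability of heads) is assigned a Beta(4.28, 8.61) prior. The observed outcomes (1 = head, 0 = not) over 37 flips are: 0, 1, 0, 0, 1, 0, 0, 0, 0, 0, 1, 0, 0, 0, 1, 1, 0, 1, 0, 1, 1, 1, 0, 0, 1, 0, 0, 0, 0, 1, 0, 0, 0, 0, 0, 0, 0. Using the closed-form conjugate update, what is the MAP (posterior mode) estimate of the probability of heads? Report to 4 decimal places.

The Beta prior is conjugate to a Binomial/Bernoulli likelihood; the update adds successes to α and failures to β.
Posterior: Beta(α+k, β+n−k) = Beta(4.28+11, 8.61+26) = Beta(15.28, 34.61).
Mode of Beta(a,b) for a,b>1 is (a−1)/(a+b−2) = 14.28/47.89 = 0.2982.

0.2982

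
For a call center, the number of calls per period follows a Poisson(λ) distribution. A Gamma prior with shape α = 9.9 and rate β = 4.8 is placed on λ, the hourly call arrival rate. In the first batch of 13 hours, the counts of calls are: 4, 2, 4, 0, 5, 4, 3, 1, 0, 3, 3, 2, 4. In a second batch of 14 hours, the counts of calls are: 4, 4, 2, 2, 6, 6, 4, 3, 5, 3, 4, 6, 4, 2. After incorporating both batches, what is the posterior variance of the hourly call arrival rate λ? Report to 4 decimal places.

0.0988

With a Gamma(shape α, rate β) prior, the Poisson likelihood is conjugate: the posterior is Gamma(α + ΣXᵢ, β + n).
Batch 1: sum of counts S = 35 over n = 13 hours.
After batch 1: Gamma(α+S, β+n) = Gamma(9.9+35, 4.8+13) = Gamma(44.9, 17.8).
Batch 2: sum of counts S = 55 over n = 14 hours.
After batch 2: Gamma(α+S, β+n) = Gamma(44.9+55, 17.8+14) = Gamma(99.9, 31.8).
Var = α/β² = 99.9/31.8² = 0.0988.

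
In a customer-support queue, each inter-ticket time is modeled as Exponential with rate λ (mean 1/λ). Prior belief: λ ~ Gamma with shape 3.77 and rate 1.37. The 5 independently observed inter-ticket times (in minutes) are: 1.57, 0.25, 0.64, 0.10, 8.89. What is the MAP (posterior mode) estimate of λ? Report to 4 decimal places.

0.6061

With a Gamma(shape α, rate β) prior on the exponential rate λ, the posterior after n observations with total T = Σxᵢ is Gamma(α+n, β+T).
Sum of observations T = 11.45 minutes; n = 5.
Posterior: Gamma(3.77+5, 1.37+11.45) = Gamma(8.77, 12.82).
Mode = (α−1)/β = 0.6061.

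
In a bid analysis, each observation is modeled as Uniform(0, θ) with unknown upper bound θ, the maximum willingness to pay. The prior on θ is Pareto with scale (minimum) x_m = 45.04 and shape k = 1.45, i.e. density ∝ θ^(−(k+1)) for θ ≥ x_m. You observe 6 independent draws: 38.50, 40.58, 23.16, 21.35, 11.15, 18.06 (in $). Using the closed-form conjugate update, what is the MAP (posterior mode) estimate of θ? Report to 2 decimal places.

45.04

A Pareto(scale x_m, shape k) prior on the upper bound θ of Uniform(0, θ) is conjugate: posterior is Pareto(max(x_m, max xᵢ), k + n).
Sample maximum = 40.58; prior scale x_m = 45.04 → posterior scale = max = 45.04.
Posterior shape = 1.45 + 6 = 7.45.
The Pareto density is decreasing on [x_m, ∞), so the mode is x_m = 45.04.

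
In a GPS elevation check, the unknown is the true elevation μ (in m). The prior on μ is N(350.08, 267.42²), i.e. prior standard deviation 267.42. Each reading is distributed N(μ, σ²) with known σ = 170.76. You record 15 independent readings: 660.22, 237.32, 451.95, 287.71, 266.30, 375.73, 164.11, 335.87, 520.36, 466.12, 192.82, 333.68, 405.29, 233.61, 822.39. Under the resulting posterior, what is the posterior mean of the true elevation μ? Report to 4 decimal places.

For Normal data with known variance σ², a Normal(μ₀, σ₀²) prior on μ is conjugate. Posterior precision = 1/σ₀² + n/σ²; posterior mean is the precision-weighted average of μ₀ and x̄.
Σxᵢ = 660.22 + 237.32 + 451.95 + 287.71 + 266.30 + 375.73 + 164.11 + 335.87 + 520.36 + 466.12 + 192.82 + 333.68 + 405.29 + 233.61 + 822.39 = 5753.48, so n·x̄ = 5753.48.
σ₀² = 267.42² = 71513.4564, σ² = 170.76² = 29158.9776; σ² + n·σ₀² = 29158.9776 + 15·71513.4564 = 1101860.8236.
Posterior mean = (μ₀/σ₀² + n·x̄/σ²)/(1/σ₀² + n/σ²) = (σ²·μ₀ + σ₀²·n·x̄)/(σ² + n·σ₀²) = (29158.9776·350.08 + 71513.4564·5753.48)/1101860.8236 = 421659216.00648/1101860.8236 = 382.6792.

382.6792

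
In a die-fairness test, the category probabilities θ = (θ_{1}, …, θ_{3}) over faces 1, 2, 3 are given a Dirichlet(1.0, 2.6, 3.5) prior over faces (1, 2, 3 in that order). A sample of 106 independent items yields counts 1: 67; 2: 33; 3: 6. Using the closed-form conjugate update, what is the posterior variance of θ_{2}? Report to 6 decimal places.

0.001890

The Dirichlet prior is conjugate to the Multinomial likelihood: each posterior αⱼ = prior αⱼ + observed count nⱼ.
Posterior concentration: (68.0, 35.6, 9.5), total = 113.1.
Var[θ_j] = α_j(Σα−α_j)/((Σα)²(Σα+1)) = 35.6·77.5/(113.1²·114.1) = 0.001890.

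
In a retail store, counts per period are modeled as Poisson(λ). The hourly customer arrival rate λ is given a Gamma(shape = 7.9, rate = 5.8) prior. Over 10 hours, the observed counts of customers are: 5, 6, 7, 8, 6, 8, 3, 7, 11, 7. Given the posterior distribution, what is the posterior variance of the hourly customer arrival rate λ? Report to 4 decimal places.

0.3040

With a Gamma(shape α, rate β) prior, the Poisson likelihood is conjugate: the posterior is Gamma(α + ΣXᵢ, β + n).
Sum of counts S = 68 over n = 10 hours.
Posterior: Gamma(α+S, β+n) = Gamma(7.9+68, 5.8+10) = Gamma(75.9, 15.8).
Var = α/β² = 75.9/15.8² = 0.3040.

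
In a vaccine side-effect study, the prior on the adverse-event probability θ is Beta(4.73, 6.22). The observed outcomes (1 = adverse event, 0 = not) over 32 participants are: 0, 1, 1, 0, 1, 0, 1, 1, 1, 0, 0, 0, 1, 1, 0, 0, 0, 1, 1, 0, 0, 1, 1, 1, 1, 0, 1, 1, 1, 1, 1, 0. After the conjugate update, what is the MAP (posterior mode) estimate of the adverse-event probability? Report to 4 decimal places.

0.5551

The Beta prior is conjugate to a Binomial/Bernoulli likelihood; the update adds successes to α and failures to β.
Posterior: Beta(α+k, β+n−k) = Beta(4.73+19, 6.22+13) = Beta(23.73, 19.22).
Mode of Beta(a,b) for a,b>1 is (a−1)/(a+b−2) = 22.73/40.95 = 0.5551.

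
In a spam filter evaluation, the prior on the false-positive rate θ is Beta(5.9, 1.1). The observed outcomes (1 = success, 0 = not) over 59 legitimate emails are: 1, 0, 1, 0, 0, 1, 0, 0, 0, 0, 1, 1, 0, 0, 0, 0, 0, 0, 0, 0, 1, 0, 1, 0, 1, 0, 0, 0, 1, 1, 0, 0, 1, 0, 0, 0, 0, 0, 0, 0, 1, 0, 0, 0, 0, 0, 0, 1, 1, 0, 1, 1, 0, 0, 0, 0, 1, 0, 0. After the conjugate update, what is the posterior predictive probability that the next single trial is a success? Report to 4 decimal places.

0.3470

The Beta prior is conjugate to a Binomial/Bernoulli likelihood; the update adds successes to α and failures to β.
Posterior: Beta(α+k, β+n−k) = Beta(5.9+17, 1.1+42) = Beta(22.9, 43.1).
For a single future Bernoulli trial, P(success | data) = α/(α+β) = 0.3470.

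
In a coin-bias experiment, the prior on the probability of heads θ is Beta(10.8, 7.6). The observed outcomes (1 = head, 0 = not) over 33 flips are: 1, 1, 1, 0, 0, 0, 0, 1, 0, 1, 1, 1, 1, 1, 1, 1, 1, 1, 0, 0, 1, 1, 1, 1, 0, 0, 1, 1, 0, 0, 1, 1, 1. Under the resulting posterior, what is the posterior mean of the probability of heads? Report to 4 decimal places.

The Beta prior is conjugate to a Binomial/Bernoulli likelihood; the update adds successes to α and failures to β.
Posterior: Beta(α+k, β+n−k) = Beta(10.8+22, 7.6+11) = Beta(32.8, 18.6).
Posterior mean = α/(α+β) = 32.8/51.4 = 0.6381.

0.6381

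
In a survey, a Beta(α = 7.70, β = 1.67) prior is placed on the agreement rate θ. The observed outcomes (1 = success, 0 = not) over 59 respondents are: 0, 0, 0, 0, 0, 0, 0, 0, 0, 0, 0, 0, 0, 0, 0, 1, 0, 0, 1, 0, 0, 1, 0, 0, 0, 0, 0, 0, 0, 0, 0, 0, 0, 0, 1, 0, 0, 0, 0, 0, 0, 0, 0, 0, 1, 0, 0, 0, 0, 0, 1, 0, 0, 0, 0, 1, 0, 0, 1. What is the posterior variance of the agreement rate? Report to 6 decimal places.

0.002550

The Beta prior is conjugate to a Binomial/Bernoulli likelihood; the update adds successes to α and failures to β.
Posterior: Beta(α+k, β+n−k) = Beta(7.70+8, 1.67+51) = Beta(15.70, 52.67).
Var = αβ/((α+β)²(α+β+1)) = 15.70·52.67/(68.37²·69.37) = 0.002550.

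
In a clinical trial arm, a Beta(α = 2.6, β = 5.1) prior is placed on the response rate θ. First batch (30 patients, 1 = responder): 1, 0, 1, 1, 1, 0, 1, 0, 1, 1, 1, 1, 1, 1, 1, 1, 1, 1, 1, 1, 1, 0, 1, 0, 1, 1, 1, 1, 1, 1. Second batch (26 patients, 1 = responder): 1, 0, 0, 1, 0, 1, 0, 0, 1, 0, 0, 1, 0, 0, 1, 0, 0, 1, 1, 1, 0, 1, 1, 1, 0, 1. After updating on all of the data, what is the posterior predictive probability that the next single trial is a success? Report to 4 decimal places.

The Beta prior is conjugate to a Binomial/Bernoulli likelihood; the update adds successes to α and failures to β.
After batch 1: Beta(2.6+25, 5.1+5) = Beta(27.6, 10.1).
After batch 2: Beta(27.6+13, 10.1+13) = Beta(40.6, 23.1).
For a single future Bernoulli trial, P(success | data) = α/(α+β) = 0.6374.

0.6374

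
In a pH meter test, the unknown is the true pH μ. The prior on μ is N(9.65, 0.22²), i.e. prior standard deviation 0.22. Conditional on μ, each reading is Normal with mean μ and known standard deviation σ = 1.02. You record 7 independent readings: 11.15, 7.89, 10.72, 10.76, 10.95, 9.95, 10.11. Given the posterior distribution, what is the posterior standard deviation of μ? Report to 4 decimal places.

For Normal data with known variance σ², a Normal(μ₀, σ₀²) prior on μ is conjugate. Posterior precision = 1/σ₀² + n/σ²; posterior mean is the precision-weighted average of μ₀ and x̄.
σ₀² = 0.22² = 0.0484, σ² = 1.02² = 1.0404; σ² + n·σ₀² = 1.0404 + 7·0.0484 = 1.3792.
Posterior precision = 1/σ₀² + n/σ² = 1/0.0484 + 7/1.0404 = (σ² + n·σ₀²)/(σ₀²σ²) = 1.3792/(0.0484·1.0404); posterior variance σₙ² = σ₀²σ²/(σ² + n·σ₀²) = 0.0484·1.0404/1.3792 = 0.036511.
Posterior SD = √σₙ² = √(0.0484·1.0404/1.3792) = 0.1911.

0.1911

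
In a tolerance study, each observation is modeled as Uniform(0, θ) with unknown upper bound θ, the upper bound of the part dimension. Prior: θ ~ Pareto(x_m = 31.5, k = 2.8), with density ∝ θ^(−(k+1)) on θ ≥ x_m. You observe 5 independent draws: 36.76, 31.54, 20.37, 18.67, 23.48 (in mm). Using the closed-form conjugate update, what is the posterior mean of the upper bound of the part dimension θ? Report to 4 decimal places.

A Pareto(scale x_m, shape k) prior on the upper bound θ of Uniform(0, θ) is conjugate: posterior is Pareto(max(x_m, max xᵢ), k + n).
Sample maximum = 36.76; prior scale x_m = 31.5 → posterior scale = max = 36.76.
Posterior shape = 2.8 + 5 = 7.8.
E[θ|data] = k·x_m/(k−1) = 7.8·36.76/6.8 = 42.1659.

42.1659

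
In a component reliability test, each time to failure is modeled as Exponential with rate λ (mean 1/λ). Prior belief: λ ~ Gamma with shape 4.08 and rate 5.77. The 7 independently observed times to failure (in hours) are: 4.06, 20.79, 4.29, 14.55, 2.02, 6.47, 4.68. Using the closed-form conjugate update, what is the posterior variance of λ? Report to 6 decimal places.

With a Gamma(shape α, rate β) prior on the exponential rate λ, the posterior after n observations with total T = Σxᵢ is Gamma(α+n, β+T).
Sum of observations T = 56.86 hours; n = 7.
Posterior: Gamma(4.08+7, 5.77+56.86) = Gamma(11.08, 62.63).
Var = α/β² = 0.002825.

0.002825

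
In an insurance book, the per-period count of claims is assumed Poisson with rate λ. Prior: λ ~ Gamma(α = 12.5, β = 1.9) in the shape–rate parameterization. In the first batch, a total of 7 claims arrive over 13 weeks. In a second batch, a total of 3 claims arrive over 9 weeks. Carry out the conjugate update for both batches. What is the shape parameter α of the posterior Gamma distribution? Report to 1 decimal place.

With a Gamma(shape α, rate β) prior, the Poisson likelihood is conjugate: the posterior is Gamma(α + ΣXᵢ, β + n).
After batch 1: Gamma(α+S, β+n) = Gamma(12.5+7, 1.9+13) = Gamma(19.5, 14.9).
After batch 2: Gamma(α+S, β+n) = Gamma(19.5+3, 14.9+9) = Gamma(22.5, 23.9).
Posterior α = 22.5.

22.5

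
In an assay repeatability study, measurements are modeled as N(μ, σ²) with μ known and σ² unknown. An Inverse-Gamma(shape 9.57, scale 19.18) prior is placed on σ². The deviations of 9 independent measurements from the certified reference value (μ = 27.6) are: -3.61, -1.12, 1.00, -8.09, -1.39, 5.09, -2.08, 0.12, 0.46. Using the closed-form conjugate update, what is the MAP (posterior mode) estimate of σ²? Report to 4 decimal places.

5.0261

With known mean μ and an Inverse-Gamma(α, β) prior on σ², the Normal likelihood is conjugate: posterior is Inv-Gamma(α + n/2, β + Σ(xᵢ−μ)²/2).
Σ(xᵢ−μ)² = (-3.61)² + (-1.12)² + (1.00)² + (-8.09)² + (-1.39)² + (5.09)² + (-2.08)² + (0.12)² + (0.46)² = 113.1272.
Posterior: Inv-Gamma(9.57 + 9/2, 19.18 + 113.1272/2) = Inv-Gamma(14.07, 75.74360).
Mode = β/(α+1) = 75.74360/15.07 = 5.0261.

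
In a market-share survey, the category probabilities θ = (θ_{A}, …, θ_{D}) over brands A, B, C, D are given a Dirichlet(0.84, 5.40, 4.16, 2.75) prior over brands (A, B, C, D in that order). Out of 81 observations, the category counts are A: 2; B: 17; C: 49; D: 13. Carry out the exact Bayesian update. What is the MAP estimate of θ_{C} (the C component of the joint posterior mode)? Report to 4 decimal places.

0.5786

The Dirichlet prior is conjugate to the Multinomial likelihood: each posterior αⱼ = prior αⱼ + observed count nⱼ.
Posterior concentration: (2.84, 22.40, 53.16, 15.75), total = 94.15.
Joint mode component: (α_{C}−1)/(Σα−K) = 52.16/90.15 = 0.5786.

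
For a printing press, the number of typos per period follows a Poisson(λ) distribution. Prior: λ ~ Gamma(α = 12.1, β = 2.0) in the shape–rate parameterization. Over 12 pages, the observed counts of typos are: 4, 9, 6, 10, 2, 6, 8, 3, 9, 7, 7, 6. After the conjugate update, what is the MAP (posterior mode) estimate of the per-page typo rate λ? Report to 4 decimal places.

With a Gamma(shape α, rate β) prior, the Poisson likelihood is conjugate: the posterior is Gamma(α + ΣXᵢ, β + n).
Sum of counts S = 77 over n = 12 pages.
Posterior: Gamma(α+S, β+n) = Gamma(12.1+77, 2.0+12) = Gamma(89.1, 14.0).
Mode of Gamma(α,β) for α≥1 is (α−1)/β = 88.1/14.0 = 6.2929.

6.2929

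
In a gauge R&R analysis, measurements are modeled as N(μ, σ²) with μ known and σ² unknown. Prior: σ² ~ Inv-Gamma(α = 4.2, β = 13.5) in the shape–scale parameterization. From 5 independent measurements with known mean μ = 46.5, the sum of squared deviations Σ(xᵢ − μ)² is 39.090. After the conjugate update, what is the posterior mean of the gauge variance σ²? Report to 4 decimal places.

With known mean μ and an Inverse-Gamma(α, β) prior on σ², the Normal likelihood is conjugate: posterior is Inv-Gamma(α + n/2, β + Σ(xᵢ−μ)²/2).
Posterior: Inv-Gamma(4.2 + 5/2, 13.5 + 39.090/2) = Inv-Gamma(6.70, 33.0450).
E[σ²|data] = β/(α−1) = 33.0450/5.70 = 5.7974.

5.7974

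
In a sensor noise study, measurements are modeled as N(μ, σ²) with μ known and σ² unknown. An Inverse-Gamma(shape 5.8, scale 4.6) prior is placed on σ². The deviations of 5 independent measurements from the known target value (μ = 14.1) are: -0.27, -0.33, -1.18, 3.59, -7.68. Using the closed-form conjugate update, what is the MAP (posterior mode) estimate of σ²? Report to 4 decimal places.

With known mean μ and an Inverse-Gamma(α, β) prior on σ², the Normal likelihood is conjugate: posterior is Inv-Gamma(α + n/2, β + Σ(xᵢ−μ)²/2).
Σ(xᵢ−μ)² = (-0.27)² + (-0.33)² + (-1.18)² + (3.59)² + (-7.68)² = 73.4447.
Posterior: Inv-Gamma(5.8 + 5/2, 4.6 + 73.4447/2) = Inv-Gamma(8.30, 41.32235).
Mode = β/(α+1) = 41.32235/9.30 = 4.4433.

4.4433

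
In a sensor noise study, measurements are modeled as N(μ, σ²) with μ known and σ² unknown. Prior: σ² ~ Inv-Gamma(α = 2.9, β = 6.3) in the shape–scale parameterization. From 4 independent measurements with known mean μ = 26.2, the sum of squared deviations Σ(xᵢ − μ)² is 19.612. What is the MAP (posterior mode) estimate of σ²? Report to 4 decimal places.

2.7298

With known mean μ and an Inverse-Gamma(α, β) prior on σ², the Normal likelihood is conjugate: posterior is Inv-Gamma(α + n/2, β + Σ(xᵢ−μ)²/2).
Posterior: Inv-Gamma(2.9 + 4/2, 6.3 + 19.612/2) = Inv-Gamma(4.90, 16.1060).
Mode = β/(α+1) = 16.1060/5.90 = 2.7298.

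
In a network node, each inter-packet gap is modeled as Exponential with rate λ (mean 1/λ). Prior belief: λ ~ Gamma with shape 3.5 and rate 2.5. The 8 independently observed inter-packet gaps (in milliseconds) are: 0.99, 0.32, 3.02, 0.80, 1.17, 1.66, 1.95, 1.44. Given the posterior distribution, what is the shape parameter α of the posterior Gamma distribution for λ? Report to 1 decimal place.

With a Gamma(shape α, rate β) prior on the exponential rate λ, the posterior after n observations with total T = Σxᵢ is Gamma(α+n, β+T).
Sum of observations T = 11.35 milliseconds; n = 8.
Posterior: Gamma(3.5+8, 2.5+11.35) = Gamma(11.5, 13.85).
Posterior α = 11.5.

11.5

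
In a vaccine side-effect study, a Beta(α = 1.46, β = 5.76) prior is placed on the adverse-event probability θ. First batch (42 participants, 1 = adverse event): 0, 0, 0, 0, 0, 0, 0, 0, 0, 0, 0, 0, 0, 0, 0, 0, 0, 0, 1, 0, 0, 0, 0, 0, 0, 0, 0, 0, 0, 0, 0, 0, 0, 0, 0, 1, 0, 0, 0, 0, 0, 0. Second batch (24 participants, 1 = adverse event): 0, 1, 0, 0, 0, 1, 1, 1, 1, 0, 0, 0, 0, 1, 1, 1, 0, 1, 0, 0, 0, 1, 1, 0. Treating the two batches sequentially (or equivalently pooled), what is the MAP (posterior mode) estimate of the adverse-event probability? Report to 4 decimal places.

The Beta prior is conjugate to a Binomial/Bernoulli likelihood; the update adds successes to α and failures to β.
After batch 1: Beta(1.46+2, 5.76+40) = Beta(3.46, 45.76).
After batch 2: Beta(3.46+11, 45.76+13) = Beta(14.46, 58.76).
Mode of Beta(a,b) for a,b>1 is (a−1)/(a+b−2) = 13.46/71.22 = 0.1890.

0.1890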